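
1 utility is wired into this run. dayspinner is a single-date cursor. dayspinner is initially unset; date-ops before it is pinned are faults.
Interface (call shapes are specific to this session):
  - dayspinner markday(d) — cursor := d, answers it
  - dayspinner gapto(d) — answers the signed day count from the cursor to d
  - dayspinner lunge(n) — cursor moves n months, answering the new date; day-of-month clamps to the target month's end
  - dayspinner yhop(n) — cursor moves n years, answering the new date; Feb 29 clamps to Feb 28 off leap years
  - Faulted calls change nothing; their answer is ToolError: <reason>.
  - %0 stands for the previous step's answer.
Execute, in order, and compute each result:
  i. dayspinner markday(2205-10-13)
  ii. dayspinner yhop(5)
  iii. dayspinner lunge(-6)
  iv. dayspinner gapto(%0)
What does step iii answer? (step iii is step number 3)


Act: dayspinner markday[d→2205-10-13]
Obs: 2205-10-13
Act: dayspinner yhop[n→5]
Obs: 2210-10-13
Act: dayspinner lunge[n→-6]
Obs: 2210-04-13
Act: dayspinner gapto[d→%0]
Obs: 0

Answer: 2210-04-13


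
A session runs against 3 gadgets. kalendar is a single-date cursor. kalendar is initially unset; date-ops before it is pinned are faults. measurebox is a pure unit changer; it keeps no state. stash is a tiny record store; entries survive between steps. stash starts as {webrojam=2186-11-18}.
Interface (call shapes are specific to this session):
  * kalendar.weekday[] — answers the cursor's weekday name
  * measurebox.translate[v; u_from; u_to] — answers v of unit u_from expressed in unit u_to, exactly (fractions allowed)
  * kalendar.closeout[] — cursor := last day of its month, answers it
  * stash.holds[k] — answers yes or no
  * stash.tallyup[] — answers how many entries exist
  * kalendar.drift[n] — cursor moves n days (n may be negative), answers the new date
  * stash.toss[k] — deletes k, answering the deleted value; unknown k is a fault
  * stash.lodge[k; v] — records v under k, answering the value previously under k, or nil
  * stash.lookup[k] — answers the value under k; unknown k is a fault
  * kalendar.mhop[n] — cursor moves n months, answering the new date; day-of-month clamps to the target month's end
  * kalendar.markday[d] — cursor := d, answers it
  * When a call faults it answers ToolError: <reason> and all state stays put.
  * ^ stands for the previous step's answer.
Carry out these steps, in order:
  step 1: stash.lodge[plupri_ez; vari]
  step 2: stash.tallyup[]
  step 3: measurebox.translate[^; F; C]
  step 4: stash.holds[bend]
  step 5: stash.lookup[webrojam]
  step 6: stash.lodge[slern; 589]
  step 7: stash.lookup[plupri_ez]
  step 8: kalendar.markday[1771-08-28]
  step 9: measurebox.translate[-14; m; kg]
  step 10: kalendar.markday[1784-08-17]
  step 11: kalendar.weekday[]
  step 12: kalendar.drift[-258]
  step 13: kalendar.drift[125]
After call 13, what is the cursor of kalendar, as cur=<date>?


Answer: cur=1784-04-06

Derivation:
Step: stash.lodge[k: plupri_ez; v: vari]
Result: nil
Step: stash.tallyup[]
Result: 2
Step: measurebox.translate[v: ^; u_from: F; u_to: C]
Result: -50/3
Step: stash.holds[k: bend]
Result: no
Step: stash.lookup[k: webrojam]
Result: 2186-11-18
Step: stash.lodge[k: slern; v: 589]
Result: nil
Step: stash.lookup[k: plupri_ez]
Result: vari
Step: kalendar.markday[d: 1771-08-28]
Result: 1771-08-28
Step: measurebox.translate[v: -14; u_from: m; u_to: kg]
Result: ToolError: incompatible units
Step: kalendar.markday[d: 1784-08-17]
Result: 1784-08-17
Step: kalendar.weekday[]
Result: Tuesday
Step: kalendar.drift[n: -258]
Result: 1783-12-03
Step: kalendar.drift[n: 125]
Result: 1784-04-06


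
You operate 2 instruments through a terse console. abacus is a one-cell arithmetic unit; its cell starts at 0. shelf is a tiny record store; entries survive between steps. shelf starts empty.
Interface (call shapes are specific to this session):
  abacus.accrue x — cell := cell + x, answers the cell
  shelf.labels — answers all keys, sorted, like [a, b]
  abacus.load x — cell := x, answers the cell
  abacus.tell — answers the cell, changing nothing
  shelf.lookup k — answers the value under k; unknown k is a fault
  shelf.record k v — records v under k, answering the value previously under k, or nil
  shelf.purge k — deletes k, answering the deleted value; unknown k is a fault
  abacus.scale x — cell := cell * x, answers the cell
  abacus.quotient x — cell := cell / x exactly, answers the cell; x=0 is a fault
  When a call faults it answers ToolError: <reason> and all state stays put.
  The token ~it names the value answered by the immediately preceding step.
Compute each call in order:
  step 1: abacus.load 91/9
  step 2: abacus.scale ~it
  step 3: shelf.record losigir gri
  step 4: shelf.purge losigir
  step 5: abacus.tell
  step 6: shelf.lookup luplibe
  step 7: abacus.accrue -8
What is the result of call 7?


Answer: 7633/81

Derivation:
Invoking abacus.load on x='91/9', and observe 91/9.
I call abacus.scale on x='~it', and see 8281/81.
Invoking shelf.record on k='losigir', v='gri': nil.
Next I call shelf.purge on k='losigir', which returns gri.
Invoking abacus.tell(), → 8281/81.
I use shelf.lookup on k='luplibe', giving ToolError: no such key luplibe.
Now I run abacus.accrue on x='-8', and observe 7633/81.


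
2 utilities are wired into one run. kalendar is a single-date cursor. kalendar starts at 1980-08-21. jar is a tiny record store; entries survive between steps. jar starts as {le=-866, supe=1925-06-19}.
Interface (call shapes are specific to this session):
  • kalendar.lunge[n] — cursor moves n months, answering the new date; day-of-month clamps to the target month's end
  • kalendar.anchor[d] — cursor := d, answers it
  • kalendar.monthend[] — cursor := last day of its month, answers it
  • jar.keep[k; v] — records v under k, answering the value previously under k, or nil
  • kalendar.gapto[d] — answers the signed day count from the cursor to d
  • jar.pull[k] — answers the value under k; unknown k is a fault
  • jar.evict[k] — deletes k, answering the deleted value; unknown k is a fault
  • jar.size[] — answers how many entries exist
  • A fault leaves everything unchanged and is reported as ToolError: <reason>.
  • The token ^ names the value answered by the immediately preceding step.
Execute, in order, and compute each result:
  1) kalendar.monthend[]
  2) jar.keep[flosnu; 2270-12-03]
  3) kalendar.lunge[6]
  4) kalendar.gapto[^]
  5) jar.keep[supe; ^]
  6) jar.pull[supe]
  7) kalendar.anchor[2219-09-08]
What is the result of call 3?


% 1. monthend() == 1980-08-31
% 2. keep(k→flosnu, v→2270-12-03) == nil
% 3. lunge(n→6) == 1981-02-28
% 4. gapto(d→^) == 0
% 5. keep(k→supe, v→^) == 1925-06-19
% 6. pull(k→supe) == 0
% 7. anchor(d→2219-09-08) == 2219-09-08

Answer: 1981-02-28


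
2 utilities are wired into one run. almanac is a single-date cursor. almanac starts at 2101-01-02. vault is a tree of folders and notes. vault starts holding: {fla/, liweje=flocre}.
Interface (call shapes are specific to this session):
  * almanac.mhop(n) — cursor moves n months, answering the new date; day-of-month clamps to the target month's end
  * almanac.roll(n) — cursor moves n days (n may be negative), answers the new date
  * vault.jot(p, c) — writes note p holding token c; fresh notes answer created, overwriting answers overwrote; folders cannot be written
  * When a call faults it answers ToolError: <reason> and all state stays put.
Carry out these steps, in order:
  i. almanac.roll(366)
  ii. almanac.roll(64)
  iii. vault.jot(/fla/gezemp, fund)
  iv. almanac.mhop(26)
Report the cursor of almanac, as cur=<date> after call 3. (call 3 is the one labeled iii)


Answer: cur=2102-03-08

Derivation:
;; 1. almanac.roll(366) ~> 2102-01-03
;; 2. almanac.roll(64) ~> 2102-03-08
;; 3. vault.jot(/fla/gezemp, fund) ~> created
;; 4. almanac.mhop(26) ~> 2104-05-08


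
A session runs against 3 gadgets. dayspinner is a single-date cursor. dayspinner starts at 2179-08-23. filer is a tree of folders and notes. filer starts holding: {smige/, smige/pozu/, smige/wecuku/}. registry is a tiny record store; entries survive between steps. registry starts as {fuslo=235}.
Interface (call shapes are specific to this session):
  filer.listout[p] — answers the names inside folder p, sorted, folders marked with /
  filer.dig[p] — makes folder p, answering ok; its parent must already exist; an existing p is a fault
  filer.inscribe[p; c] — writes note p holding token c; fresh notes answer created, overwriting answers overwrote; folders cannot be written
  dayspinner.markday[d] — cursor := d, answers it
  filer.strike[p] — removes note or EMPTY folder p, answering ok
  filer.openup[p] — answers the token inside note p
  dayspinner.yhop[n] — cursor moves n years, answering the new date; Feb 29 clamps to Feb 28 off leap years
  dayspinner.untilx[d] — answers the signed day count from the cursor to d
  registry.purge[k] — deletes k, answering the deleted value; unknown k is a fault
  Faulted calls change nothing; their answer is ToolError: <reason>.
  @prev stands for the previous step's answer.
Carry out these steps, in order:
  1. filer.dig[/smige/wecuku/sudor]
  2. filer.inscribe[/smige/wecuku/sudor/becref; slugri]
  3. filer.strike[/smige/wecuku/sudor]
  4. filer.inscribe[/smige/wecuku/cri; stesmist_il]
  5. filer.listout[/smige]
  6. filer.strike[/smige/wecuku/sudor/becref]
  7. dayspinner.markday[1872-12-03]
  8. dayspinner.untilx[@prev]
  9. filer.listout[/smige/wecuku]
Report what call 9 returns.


Answer: [cri, sudor/]

Derivation:
I call dig passing /smige/wecuku/sudor, giving ok.
I run inscribe passing /smige/wecuku/sudor/becref, slugri, which returns created.
I run strike passing /smige/wecuku/sudor: ToolError: not empty.
Then inscribe passing /smige/wecuku/cri, stesmist_il, → created.
I invoke listout passing /smige, and get [pozu/, wecuku/].
I use strike passing /smige/wecuku/sudor/becref, yielding ok.
Now I run markday passing 1872-12-03, and observe 1872-12-03.
Now I run untilx passing @prev, and observe 0.
Calling listout passing /smige/wecuku, and get [cri, sudor/].


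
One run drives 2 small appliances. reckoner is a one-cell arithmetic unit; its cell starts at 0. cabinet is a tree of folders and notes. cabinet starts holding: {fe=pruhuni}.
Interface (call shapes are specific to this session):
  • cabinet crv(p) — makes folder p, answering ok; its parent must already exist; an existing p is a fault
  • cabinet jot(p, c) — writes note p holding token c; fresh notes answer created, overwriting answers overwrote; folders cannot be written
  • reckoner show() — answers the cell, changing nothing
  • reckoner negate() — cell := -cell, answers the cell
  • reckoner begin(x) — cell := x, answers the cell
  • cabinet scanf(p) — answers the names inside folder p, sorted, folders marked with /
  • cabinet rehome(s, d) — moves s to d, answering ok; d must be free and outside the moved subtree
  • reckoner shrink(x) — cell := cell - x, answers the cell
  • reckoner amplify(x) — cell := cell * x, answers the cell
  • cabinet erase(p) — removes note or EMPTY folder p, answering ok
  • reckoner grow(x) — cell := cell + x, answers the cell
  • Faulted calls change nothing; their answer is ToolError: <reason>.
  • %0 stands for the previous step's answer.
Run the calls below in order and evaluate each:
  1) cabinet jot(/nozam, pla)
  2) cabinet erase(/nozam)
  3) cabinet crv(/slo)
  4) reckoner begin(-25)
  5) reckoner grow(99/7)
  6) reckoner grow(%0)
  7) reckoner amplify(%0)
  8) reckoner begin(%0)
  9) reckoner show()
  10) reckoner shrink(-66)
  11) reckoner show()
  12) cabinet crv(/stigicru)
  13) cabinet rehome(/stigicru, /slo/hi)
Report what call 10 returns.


Answer: 26338/49

Derivation:
·→ cabinet jot(p→/nozam, c→pla)
·← created
·→ cabinet erase(p→/nozam)
·← ok
·→ cabinet crv(p→/slo)
·← ok
·→ reckoner begin(x→-25)
·← -25
·→ reckoner grow(x→99/7)
·← -76/7
·→ reckoner grow(x→%0)
·← -152/7
·→ reckoner amplify(x→%0)
·← 23104/49
·→ reckoner begin(x→%0)
·← 23104/49
·→ reckoner show()
·← 23104/49
·→ reckoner shrink(x→-66)
·← 26338/49
·→ reckoner show()
·← 26338/49
·→ cabinet crv(p→/stigicru)
·← ok
·→ cabinet rehome(s→/stigicru, d→/slo/hi)
·← ok


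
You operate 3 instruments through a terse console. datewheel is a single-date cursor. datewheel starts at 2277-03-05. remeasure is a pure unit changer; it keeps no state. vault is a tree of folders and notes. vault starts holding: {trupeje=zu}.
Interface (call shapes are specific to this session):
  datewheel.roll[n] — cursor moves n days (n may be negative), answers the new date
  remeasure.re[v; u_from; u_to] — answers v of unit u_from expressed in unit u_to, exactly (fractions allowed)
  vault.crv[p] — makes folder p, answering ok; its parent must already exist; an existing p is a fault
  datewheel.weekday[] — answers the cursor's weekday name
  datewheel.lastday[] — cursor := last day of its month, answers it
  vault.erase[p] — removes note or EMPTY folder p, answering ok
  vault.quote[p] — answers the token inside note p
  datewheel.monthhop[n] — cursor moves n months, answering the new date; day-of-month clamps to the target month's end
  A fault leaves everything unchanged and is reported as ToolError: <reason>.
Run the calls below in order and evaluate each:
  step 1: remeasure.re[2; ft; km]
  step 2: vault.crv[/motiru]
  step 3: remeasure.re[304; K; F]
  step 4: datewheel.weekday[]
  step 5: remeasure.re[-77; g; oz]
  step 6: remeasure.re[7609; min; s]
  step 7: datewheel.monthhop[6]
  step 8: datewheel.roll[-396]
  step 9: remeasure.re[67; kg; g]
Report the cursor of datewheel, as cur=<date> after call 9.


% re v→2 u_from→ft u_to→km
= 381/625000
% crv p→/motiru
= ok
% re v→304 u_from→K u_to→F
= 8753/100
% weekday
= Monday
% re v→-77 u_from→g u_to→oz
= -1600000/589081
% re v→7609 u_from→min u_to→s
= 456540
% monthhop n→6
= 2277-09-05
% roll n→-396
= 2276-08-05
% re v→67 u_from→kg u_to→g
= 67000

Answer: cur=2276-08-05


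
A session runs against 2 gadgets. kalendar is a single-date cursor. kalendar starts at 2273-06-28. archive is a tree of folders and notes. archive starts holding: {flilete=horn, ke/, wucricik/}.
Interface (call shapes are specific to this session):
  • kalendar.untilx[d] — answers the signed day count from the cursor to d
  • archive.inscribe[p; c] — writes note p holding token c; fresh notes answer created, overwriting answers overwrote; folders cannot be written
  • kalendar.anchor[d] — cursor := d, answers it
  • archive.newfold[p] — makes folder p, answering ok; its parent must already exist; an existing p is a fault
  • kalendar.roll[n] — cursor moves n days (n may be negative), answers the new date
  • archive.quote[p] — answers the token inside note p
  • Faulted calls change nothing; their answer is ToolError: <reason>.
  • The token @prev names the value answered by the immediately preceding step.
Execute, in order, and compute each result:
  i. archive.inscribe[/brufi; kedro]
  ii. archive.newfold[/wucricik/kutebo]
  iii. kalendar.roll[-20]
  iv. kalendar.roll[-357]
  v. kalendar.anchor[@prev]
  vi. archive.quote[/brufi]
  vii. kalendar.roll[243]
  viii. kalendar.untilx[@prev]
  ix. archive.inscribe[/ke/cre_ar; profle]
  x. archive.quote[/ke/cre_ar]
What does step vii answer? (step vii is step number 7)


Now I run archive.inscribe using p='/brufi', c='kedro', and see created.
Using archive.newfold using p='/wucricik/kutebo', and observe ok.
Calling kalendar.roll using n='-20', and see 2273-06-08.
I try kalendar.roll using n='-357', and see 2272-06-16.
I invoke kalendar.anchor using d='@prev', giving 2272-06-16.
Next I call archive.quote using p='/brufi', and get kedro.
I call kalendar.roll using n='243', and observe 2273-02-14.
Now I run kalendar.untilx using d='@prev', and see 0.
I call archive.inscribe using p='/ke/cre_ar', c='profle', and see created.
Calling archive.quote using p='/ke/cre_ar', which returns profle.

Answer: 2273-02-14


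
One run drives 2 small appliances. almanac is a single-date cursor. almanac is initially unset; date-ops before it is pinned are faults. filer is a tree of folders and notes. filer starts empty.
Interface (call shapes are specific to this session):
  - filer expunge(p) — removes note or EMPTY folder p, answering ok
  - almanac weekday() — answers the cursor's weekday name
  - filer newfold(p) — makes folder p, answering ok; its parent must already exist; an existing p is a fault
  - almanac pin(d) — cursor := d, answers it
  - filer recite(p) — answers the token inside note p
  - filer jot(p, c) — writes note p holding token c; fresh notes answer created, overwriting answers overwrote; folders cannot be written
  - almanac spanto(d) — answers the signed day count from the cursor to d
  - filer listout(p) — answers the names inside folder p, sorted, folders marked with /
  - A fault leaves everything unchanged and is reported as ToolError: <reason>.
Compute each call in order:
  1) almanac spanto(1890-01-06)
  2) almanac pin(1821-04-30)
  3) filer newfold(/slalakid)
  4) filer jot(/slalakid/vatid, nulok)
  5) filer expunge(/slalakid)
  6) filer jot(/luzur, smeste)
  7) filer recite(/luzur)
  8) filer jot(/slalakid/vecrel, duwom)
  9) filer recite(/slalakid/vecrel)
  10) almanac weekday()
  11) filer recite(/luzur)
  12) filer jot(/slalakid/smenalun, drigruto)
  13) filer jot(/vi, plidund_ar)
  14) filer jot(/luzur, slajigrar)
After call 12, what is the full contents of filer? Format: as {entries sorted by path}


Answer: {luzur=smeste, slalakid/, slalakid/smenalun=drigruto, slalakid/vatid=nulok, slalakid/vecrel=duwom}

Derivation:
I run almanac spanto using 1890-01-06: ToolError: no date set.
I invoke almanac pin using 1821-04-30, — result: 1821-04-30.
I run filer newfold using /slalakid, giving ok.
I try filer jot using /slalakid/vatid, nulok: created.
I use filer expunge using /slalakid, yielding ToolError: not empty.
Next I call filer jot using /luzur, smeste, which returns created.
Using filer recite using /luzur, and get smeste.
I use filer jot using /slalakid/vecrel, duwom, — result: created.
Invoking filer recite using /slalakid/vecrel, and see duwom.
Now I run almanac weekday(), → Monday.
Calling filer recite using /luzur, which returns smeste.
Next I call filer jot using /slalakid/smenalun, drigruto, — result: created.
Then filer jot using /vi, plidund_ar, → created.
I try filer jot using /luzur, slajigrar, — result: overwrote.


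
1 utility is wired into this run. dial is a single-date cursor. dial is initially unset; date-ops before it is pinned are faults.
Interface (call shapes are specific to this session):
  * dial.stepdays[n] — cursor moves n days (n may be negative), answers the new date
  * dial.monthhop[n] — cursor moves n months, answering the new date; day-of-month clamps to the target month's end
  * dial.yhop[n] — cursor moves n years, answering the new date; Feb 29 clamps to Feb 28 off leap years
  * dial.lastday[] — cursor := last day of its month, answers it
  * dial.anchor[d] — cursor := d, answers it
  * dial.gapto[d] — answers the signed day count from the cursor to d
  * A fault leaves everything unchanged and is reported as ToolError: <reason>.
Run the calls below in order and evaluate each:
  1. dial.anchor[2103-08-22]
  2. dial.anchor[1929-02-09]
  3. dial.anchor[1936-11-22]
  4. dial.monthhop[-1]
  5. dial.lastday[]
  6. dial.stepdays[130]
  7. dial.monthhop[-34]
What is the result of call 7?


-- dial.anchor(2103-08-22) ~> 2103-08-22
-- dial.anchor(1929-02-09) ~> 1929-02-09
-- dial.anchor(1936-11-22) ~> 1936-11-22
-- dial.monthhop(-1) ~> 1936-10-22
-- dial.lastday() ~> 1936-10-31
-- dial.stepdays(130) ~> 1937-03-10
-- dial.monthhop(-34) ~> 1934-05-10

Answer: 1934-05-10


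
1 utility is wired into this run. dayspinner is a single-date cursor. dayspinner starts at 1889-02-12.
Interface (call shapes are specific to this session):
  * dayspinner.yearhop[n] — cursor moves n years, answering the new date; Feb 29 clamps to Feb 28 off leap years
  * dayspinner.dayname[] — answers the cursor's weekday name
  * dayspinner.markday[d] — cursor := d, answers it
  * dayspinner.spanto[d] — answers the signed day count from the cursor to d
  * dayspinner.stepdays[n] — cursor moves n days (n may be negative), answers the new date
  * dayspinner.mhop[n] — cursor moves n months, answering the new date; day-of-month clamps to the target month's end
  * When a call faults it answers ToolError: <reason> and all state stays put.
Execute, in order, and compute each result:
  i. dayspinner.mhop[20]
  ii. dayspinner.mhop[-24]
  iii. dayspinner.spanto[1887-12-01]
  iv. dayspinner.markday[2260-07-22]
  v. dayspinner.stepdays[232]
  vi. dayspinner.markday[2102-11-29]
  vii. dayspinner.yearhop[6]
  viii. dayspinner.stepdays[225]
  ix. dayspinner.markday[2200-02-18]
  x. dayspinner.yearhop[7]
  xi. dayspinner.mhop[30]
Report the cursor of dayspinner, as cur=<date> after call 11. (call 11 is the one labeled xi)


Then dayspinner.mhop(20), and observe 1890-10-12.
Invoking dayspinner.mhop(-24): 1888-10-12.
I call dayspinner.spanto(1887-12-01), and see -316.
Invoking dayspinner.markday(2260-07-22): 2260-07-22.
Next I call dayspinner.stepdays(232), giving 2261-03-11.
Next I call dayspinner.markday(2102-11-29), and see 2102-11-29.
I run dayspinner.yearhop(6), yielding 2108-11-29.
Then dayspinner.stepdays(225), yielding 2109-07-12.
I run dayspinner.markday(2200-02-18), yielding 2200-02-18.
I call dayspinner.yearhop(7), → 2207-02-18.
Then dayspinner.mhop(30), yielding 2209-08-18.

Answer: cur=2209-08-18


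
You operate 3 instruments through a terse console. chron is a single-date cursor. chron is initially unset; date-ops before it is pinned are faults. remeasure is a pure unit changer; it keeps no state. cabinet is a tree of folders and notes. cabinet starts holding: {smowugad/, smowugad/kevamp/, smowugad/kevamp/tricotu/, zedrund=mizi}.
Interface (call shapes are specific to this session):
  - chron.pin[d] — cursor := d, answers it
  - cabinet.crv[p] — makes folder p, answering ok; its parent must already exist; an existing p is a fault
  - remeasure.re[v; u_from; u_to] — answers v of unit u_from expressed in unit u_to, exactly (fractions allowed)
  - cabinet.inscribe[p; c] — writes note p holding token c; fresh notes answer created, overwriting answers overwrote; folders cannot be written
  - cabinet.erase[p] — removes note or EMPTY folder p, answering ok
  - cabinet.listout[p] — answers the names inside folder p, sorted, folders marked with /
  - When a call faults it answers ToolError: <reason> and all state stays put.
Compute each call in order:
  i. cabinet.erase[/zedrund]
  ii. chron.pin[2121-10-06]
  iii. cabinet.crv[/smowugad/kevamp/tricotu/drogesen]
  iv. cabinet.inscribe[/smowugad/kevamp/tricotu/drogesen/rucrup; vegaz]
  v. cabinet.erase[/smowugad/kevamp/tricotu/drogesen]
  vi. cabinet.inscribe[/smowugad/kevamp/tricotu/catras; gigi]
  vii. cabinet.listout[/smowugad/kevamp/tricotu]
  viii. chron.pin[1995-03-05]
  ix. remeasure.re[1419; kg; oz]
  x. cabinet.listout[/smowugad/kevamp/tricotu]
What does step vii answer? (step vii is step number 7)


Answer: [catras, drogesen/]

Derivation:
// cabinet.erase(p: /zedrund) ~> ok
// chron.pin(d: 2121-10-06) ~> 2121-10-06
// cabinet.crv(p: /smowugad/kevamp/tricotu/drogesen) ~> ok
// cabinet.inscribe(p: /smowugad/kevamp/tricotu/drogesen/rucrup, c: vegaz) ~> created
// cabinet.erase(p: /smowugad/kevamp/tricotu/drogesen) ~> ToolError: not empty
// cabinet.inscribe(p: /smowugad/kevamp/tricotu/catras, c: gigi) ~> created
// cabinet.listout(p: /smowugad/kevamp/tricotu) ~> [catras, drogesen/]
// chron.pin(d: 1995-03-05) ~> 1995-03-05
// remeasure.re(v: 1419, u_from: kg, u_to: oz) ~> 206400000000/4123567
// cabinet.listout(p: /smowugad/kevamp/tricotu) ~> [catras, drogesen/]


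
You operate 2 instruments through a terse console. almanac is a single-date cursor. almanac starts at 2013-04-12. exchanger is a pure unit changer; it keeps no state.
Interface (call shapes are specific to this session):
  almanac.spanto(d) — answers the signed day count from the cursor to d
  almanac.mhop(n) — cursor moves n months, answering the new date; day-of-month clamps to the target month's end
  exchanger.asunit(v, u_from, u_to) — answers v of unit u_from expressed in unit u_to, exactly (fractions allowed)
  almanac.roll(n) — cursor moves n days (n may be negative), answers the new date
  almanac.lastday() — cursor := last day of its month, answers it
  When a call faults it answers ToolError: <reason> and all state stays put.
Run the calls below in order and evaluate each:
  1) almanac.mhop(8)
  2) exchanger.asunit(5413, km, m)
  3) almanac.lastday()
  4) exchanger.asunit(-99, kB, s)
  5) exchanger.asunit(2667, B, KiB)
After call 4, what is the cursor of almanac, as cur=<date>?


Answer: cur=2013-12-31

Derivation:
~$ almanac.mhop 8
:: 2013-12-12
~$ exchanger.asunit 5413 km m
:: 5413000
~$ almanac.lastday
:: 2013-12-31
~$ exchanger.asunit -99 kB s
:: ToolError: incompatible units
~$ exchanger.asunit 2667 B KiB
:: 2667/1024


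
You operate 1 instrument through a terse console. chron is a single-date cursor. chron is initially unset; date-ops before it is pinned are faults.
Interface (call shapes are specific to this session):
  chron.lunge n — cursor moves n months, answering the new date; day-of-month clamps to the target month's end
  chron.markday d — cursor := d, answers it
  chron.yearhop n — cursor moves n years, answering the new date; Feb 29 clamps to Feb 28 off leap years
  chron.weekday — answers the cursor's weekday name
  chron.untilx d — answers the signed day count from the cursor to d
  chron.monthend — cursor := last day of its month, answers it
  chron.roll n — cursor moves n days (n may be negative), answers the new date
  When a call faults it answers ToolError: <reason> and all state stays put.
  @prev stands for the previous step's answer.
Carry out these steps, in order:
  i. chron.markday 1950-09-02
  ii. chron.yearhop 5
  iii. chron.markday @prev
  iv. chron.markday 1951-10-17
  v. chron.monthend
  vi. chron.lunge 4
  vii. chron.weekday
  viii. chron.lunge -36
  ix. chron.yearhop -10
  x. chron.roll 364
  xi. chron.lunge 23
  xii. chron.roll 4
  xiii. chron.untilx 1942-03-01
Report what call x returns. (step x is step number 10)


Then chron.markday with d→1950-09-02, and see 1950-09-02.
Using chron.yearhop with n→5, yielding 1955-09-02.
I run chron.markday with d→@prev, — result: 1955-09-02.
Next I call chron.markday with d→1951-10-17, yielding 1951-10-17.
Calling chron.monthend(), yielding 1951-10-31.
I call chron.lunge with n→4, which returns 1952-02-29.
Invoking chron.weekday, — result: Friday.
Calling chron.lunge with n→-36, yielding 1949-02-28.
I use chron.yearhop with n→-10, and see 1939-02-28.
Then chron.roll with n→364, and get 1940-02-27.
Invoking chron.lunge with n→23, yielding 1942-01-27.
Calling chron.roll with n→4, → 1942-01-31.
Now I run chron.untilx with d→1942-03-01, and get 29.

Answer: 1940-02-27


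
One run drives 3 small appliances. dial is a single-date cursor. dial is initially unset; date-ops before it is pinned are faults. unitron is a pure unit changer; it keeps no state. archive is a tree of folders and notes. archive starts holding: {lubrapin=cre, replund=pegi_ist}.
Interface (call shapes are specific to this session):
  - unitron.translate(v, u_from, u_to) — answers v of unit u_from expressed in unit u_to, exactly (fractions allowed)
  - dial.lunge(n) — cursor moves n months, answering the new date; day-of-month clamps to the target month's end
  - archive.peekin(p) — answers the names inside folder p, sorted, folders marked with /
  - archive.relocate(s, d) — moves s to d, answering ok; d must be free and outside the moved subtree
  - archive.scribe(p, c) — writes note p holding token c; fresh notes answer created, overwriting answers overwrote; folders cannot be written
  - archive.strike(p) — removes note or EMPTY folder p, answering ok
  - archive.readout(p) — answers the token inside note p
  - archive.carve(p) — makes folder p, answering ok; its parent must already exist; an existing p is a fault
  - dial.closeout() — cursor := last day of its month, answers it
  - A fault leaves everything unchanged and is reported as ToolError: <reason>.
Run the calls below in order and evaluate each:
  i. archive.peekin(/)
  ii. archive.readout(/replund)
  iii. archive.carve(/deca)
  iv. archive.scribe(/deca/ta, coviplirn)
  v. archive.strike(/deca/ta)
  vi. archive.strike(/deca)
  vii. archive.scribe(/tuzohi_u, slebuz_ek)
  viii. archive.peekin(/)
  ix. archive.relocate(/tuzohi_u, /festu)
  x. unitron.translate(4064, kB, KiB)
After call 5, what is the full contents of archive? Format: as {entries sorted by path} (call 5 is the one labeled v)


→ archive.peekin(p: /)
← [lubrapin, replund]
→ archive.readout(p: /replund)
← pegi_ist
→ archive.carve(p: /deca)
← ok
→ archive.scribe(p: /deca/ta, c: coviplirn)
← created
→ archive.strike(p: /deca/ta)
← ok
→ archive.strike(p: /deca)
← ok
→ archive.scribe(p: /tuzohi_u, c: slebuz_ek)
← created
→ archive.peekin(p: /)
← [lubrapin, replund, tuzohi_u]
→ archive.relocate(s: /tuzohi_u, d: /festu)
← ok
→ unitron.translate(v: 4064, u_from: kB, u_to: KiB)
← 15875/4

Answer: {deca/, lubrapin=cre, replund=pegi_ist}


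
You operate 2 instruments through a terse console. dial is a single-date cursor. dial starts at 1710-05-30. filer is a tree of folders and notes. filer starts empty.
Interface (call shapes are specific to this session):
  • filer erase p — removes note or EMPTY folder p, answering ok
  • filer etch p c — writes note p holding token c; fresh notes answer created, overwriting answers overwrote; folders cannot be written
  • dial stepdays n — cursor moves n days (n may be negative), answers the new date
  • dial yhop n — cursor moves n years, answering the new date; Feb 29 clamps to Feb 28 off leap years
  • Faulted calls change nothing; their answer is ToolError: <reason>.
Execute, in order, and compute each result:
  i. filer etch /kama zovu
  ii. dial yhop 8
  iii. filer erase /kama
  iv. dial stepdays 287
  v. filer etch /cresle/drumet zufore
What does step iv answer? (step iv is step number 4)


% filer etch /kama zovu
[out] created
% dial yhop 8
[out] 1718-05-30
% filer erase /kama
[out] ok
% dial stepdays 287
[out] 1719-03-13
% filer etch /cresle/drumet zufore
[out] ToolError: no parent

Answer: 1719-03-13


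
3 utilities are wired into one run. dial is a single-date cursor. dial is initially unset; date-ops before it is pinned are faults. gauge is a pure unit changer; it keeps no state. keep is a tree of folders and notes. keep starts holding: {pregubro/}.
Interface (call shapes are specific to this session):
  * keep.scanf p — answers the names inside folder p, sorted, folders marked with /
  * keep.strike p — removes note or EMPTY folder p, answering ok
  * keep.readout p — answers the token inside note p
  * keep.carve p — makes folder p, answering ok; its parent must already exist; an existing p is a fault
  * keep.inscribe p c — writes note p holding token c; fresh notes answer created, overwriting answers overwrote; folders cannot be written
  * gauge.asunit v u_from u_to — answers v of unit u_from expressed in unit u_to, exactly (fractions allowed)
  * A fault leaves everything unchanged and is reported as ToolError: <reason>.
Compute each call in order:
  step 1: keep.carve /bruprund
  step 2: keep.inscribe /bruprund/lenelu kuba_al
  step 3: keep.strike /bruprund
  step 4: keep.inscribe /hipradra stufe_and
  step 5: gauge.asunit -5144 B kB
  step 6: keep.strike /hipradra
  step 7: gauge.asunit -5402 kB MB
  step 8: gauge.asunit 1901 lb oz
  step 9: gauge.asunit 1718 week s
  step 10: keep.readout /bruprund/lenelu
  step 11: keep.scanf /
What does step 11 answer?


Answer: [bruprund/, pregubro/]

Derivation:
$ carve /bruprund
[out] ok
$ inscribe /bruprund/lenelu kuba_al
[out] created
$ strike /bruprund
[out] ToolError: not empty
$ inscribe /hipradra stufe_and
[out] created
$ asunit -5144 B kB
[out] -643/125
$ strike /hipradra
[out] ok
$ asunit -5402 kB MB
[out] -2701/500
$ asunit 1901 lb oz
[out] 30416
$ asunit 1718 week s
[out] 1039046400
$ readout /bruprund/lenelu
[out] kuba_al
$ scanf /
[out] [bruprund/, pregubro/]


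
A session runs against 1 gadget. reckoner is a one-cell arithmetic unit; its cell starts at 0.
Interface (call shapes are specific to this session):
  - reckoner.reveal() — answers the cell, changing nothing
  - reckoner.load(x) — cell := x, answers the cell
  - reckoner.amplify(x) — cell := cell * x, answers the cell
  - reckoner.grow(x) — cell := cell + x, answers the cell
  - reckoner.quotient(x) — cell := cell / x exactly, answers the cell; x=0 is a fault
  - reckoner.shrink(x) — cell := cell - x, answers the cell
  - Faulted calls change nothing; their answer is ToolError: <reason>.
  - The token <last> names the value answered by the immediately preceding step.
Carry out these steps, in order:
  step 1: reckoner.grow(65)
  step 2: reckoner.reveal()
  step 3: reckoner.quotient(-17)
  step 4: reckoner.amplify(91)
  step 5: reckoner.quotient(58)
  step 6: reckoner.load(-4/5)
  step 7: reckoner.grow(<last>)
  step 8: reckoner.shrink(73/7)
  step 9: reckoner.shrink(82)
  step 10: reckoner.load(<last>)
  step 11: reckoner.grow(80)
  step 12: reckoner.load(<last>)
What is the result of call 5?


Answer: -5915/986

Derivation:
>> reckoner.grow(x='65')
<< 65
>> reckoner.reveal()
<< 65
>> reckoner.quotient(x='-17')
<< -65/17
>> reckoner.amplify(x='91')
<< -5915/17
>> reckoner.quotient(x='58')
<< -5915/986
>> reckoner.load(x='-4/5')
<< -4/5
>> reckoner.grow(x='<last>')
<< -8/5
>> reckoner.shrink(x='73/7')
<< -421/35
>> reckoner.shrink(x='82')
<< -3291/35
>> reckoner.load(x='<last>')
<< -3291/35
>> reckoner.grow(x='80')
<< -491/35
>> reckoner.load(x='<last>')
<< -491/35


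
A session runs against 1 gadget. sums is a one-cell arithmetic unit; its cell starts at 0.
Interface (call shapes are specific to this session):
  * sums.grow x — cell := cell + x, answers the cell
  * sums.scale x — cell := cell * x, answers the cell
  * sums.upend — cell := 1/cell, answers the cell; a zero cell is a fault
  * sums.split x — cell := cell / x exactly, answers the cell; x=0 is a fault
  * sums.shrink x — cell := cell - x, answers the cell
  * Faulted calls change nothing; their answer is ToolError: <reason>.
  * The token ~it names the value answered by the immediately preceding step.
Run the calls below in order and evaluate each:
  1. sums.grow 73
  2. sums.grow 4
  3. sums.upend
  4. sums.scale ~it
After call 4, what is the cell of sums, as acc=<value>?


I try sums.grow passing x→73, → 73.
I invoke sums.grow passing x→4, giving 77.
I try sums.upend(), and get 1/77.
Then sums.scale passing x→~it, → 1/5929.

Answer: acc=1/5929


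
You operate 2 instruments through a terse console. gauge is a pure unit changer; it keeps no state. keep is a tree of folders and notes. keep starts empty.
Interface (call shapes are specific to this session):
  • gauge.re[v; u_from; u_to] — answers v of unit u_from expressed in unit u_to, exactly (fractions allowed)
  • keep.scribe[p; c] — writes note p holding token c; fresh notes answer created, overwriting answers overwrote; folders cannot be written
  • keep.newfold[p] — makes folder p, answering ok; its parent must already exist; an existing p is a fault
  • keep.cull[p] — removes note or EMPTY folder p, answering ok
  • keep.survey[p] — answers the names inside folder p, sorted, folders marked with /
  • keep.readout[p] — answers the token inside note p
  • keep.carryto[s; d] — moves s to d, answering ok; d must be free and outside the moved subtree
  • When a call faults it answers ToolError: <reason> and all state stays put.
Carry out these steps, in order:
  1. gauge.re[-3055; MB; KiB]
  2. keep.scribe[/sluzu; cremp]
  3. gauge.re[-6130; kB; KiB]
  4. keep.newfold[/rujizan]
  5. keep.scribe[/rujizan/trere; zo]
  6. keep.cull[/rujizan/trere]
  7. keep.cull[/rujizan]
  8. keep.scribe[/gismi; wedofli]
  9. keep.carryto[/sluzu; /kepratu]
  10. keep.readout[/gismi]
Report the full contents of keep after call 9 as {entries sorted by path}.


Answer: {gismi=wedofli, kepratu=cremp}

Derivation:
[in] gauge.re v=-3055 u_from=MB u_to=KiB
[out] -47734375/16
[in] keep.scribe p=/sluzu c=cremp
[out] created
[in] gauge.re v=-6130 u_from=kB u_to=KiB
[out] -383125/64
[in] keep.newfold p=/rujizan
[out] ok
[in] keep.scribe p=/rujizan/trere c=zo
[out] created
[in] keep.cull p=/rujizan/trere
[out] ok
[in] keep.cull p=/rujizan
[out] ok
[in] keep.scribe p=/gismi c=wedofli
[out] created
[in] keep.carryto s=/sluzu d=/kepratu
[out] ok
[in] keep.readout p=/gismi
[out] wedofli


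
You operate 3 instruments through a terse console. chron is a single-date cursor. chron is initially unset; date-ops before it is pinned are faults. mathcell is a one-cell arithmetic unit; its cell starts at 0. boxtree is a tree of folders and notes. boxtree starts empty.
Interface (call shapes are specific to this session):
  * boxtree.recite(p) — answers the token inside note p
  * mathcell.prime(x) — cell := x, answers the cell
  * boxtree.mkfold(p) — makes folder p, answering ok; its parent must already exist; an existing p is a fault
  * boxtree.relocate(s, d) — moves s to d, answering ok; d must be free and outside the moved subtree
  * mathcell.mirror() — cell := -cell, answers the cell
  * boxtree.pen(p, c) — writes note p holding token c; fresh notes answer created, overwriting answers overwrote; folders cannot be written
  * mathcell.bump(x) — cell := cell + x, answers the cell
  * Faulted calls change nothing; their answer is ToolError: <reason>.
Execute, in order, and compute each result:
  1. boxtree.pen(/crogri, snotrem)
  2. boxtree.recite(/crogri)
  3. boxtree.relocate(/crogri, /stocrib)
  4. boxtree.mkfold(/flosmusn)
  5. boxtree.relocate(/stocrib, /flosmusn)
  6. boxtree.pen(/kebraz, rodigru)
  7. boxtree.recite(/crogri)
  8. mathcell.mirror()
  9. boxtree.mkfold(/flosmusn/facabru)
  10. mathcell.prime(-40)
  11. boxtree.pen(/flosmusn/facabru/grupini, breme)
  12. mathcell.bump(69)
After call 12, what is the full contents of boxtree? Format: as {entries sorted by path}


Answer: {flosmusn/, flosmusn/facabru/, flosmusn/facabru/grupini=breme, kebraz=rodigru, stocrib=snotrem}

Derivation:
> pen p: /crogri c: snotrem
:: created
> recite p: /crogri
:: snotrem
> relocate s: /crogri d: /stocrib
:: ok
> mkfold p: /flosmusn
:: ok
> relocate s: /stocrib d: /flosmusn
:: ToolError: exists
> pen p: /kebraz c: rodigru
:: created
> recite p: /crogri
:: ToolError: not found
> mirror
:: 0
> mkfold p: /flosmusn/facabru
:: ok
> prime x: -40
:: -40
> pen p: /flosmusn/facabru/grupini c: breme
:: created
> bump x: 69
:: 29


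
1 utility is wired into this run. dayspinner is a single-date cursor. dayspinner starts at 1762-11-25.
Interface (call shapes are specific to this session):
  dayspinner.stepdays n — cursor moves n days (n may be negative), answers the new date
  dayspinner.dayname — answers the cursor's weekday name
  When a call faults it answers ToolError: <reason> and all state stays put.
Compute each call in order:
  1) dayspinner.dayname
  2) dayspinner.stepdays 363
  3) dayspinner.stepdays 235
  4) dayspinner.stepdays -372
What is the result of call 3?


Answer: 1764-07-15

Derivation:
CALL dayname[]
RET  Thursday
CALL stepdays[n→363]
RET  1763-11-23
CALL stepdays[n→235]
RET  1764-07-15
CALL stepdays[n→-372]
RET  1763-07-09


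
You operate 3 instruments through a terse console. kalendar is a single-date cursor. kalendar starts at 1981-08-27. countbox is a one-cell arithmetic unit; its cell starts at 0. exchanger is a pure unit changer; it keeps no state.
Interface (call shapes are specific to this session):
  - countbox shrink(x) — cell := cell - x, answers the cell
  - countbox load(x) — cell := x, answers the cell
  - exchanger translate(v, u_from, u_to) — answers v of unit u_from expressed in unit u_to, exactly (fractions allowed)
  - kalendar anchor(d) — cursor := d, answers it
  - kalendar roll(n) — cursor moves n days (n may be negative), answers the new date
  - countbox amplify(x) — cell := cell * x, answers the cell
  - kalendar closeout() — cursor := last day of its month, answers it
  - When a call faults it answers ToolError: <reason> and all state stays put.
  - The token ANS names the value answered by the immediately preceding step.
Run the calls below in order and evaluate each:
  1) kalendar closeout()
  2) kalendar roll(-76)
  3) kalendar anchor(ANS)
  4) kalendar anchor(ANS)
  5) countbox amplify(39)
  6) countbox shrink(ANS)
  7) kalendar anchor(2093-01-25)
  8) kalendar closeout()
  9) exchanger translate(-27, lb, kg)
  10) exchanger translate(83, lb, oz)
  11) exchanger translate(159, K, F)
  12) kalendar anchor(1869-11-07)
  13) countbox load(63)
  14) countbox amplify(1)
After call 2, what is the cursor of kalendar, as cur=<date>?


Do: kalendar closeout[]
See: 1981-08-31
Do: kalendar roll[n→-76]
See: 1981-06-16
Do: kalendar anchor[d→ANS]
See: 1981-06-16
Do: kalendar anchor[d→ANS]
See: 1981-06-16
Do: countbox amplify[x→39]
See: 0
Do: countbox shrink[x→ANS]
See: 0
Do: kalendar anchor[d→2093-01-25]
See: 2093-01-25
Do: kalendar closeout[]
See: 2093-01-31
Do: exchanger translate[v→-27; u_from→lb; u_to→kg]
See: -1224699399/100000000
Do: exchanger translate[v→83; u_from→lb; u_to→oz]
See: 1328
Do: exchanger translate[v→159; u_from→K; u_to→F]
See: -17347/100
Do: kalendar anchor[d→1869-11-07]
See: 1869-11-07
Do: countbox load[x→63]
See: 63
Do: countbox amplify[x→1]
See: 63

Answer: cur=1981-06-16
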